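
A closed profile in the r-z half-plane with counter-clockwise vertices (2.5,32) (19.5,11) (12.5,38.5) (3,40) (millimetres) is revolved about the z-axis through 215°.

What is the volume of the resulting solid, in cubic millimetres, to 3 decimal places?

Profile (r,z), 4 vertices: (2.5,32) (19.5,11) (12.5,38.5) (3,40)
edge 0: (2.5,32)→(19.5,11)  cross = 2.5·11 − 19.5·32 = -596.5000; (r_i+r_j)·cross = 22·-596.5000 = -13123.0000
edge 1: (19.5,11)→(12.5,38.5)  cross = 19.5·38.5 − 12.5·11 = 613.2500; (r_i+r_j)·cross = 32·613.2500 = 19624.0000
edge 2: (12.5,38.5)→(3,40)  cross = 12.5·40 − 3·38.5 = 384.5000; (r_i+r_j)·cross = 15.5·384.5000 = 5959.7500
edge 3: (3,40)→(2.5,32)  cross = 3·32 − 2.5·40 = -4.0000; (r_i+r_j)·cross = 5.5·-4.0000 = -22.0000
Σcross = 397.2500 → A = |Σcross|/2 = 198.6250 mm²
Σ(r_i+r_j)·cross = 12438.7500 → first moment M = |Σ|/6 = 2073.1250
R_c = M/A = 2073.1250/198.6250 = 10.4374 mm
θ = 215° = 3.752458 rad
V = θ·R_c·A = 3.752458·10.4374·198.6250 = 7779.314 mm³

Volume = 7779.314 mm³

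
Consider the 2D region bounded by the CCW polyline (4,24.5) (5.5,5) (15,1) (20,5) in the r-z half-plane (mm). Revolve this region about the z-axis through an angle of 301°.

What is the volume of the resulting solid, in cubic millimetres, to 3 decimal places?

Volume = 9359.990 mm³

Profile (r,z), 4 vertices: (4,24.5) (5.5,5) (15,1) (20,5)
edge 0: (4,24.5)→(5.5,5)  cross = 4·5 − 5.5·24.5 = -114.7500; (r_i+r_j)·cross = 9.5·-114.7500 = -1090.1250
edge 1: (5.5,5)→(15,1)  cross = 5.5·1 − 15·5 = -69.5000; (r_i+r_j)·cross = 20.5·-69.5000 = -1424.7500
edge 2: (15,1)→(20,5)  cross = 15·5 − 20·1 = 55.0000; (r_i+r_j)·cross = 35·55.0000 = 1925.0000
edge 3: (20,5)→(4,24.5)  cross = 20·24.5 − 4·5 = 470.0000; (r_i+r_j)·cross = 24·470.0000 = 11280.0000
Σcross = 340.7500 → A = |Σcross|/2 = 170.3750 mm²
Σ(r_i+r_j)·cross = 10690.1250 → first moment M = |Σ|/6 = 1781.6875
R_c = M/A = 1781.6875/170.3750 = 10.4574 mm
θ = 301° = 5.253441 rad
V = θ·R_c·A = 5.253441·10.4574·170.3750 = 9359.990 mm³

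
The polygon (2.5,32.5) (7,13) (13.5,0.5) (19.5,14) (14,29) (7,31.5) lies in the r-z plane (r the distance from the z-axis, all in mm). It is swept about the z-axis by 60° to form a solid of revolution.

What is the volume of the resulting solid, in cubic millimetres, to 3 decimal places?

Profile (r,z), 6 vertices: (2.5,32.5) (7,13) (13.5,0.5) (19.5,14) (14,29) (7,31.5)
edge 0: (2.5,32.5)→(7,13)  cross = 2.5·13 − 7·32.5 = -195.0000; (r_i+r_j)·cross = 9.5·-195.0000 = -1852.5000
edge 1: (7,13)→(13.5,0.5)  cross = 7·0.5 − 13.5·13 = -172.0000; (r_i+r_j)·cross = 20.5·-172.0000 = -3526.0000
edge 2: (13.5,0.5)→(19.5,14)  cross = 13.5·14 − 19.5·0.5 = 179.2500; (r_i+r_j)·cross = 33·179.2500 = 5915.2500
edge 3: (19.5,14)→(14,29)  cross = 19.5·29 − 14·14 = 369.5000; (r_i+r_j)·cross = 33.5·369.5000 = 12378.2500
edge 4: (14,29)→(7,31.5)  cross = 14·31.5 − 7·29 = 238.0000; (r_i+r_j)·cross = 21·238.0000 = 4998.0000
edge 5: (7,31.5)→(2.5,32.5)  cross = 7·32.5 − 2.5·31.5 = 148.7500; (r_i+r_j)·cross = 9.5·148.7500 = 1413.1250
Σcross = 568.5000 → A = |Σcross|/2 = 284.2500 mm²
Σ(r_i+r_j)·cross = 19326.1250 → first moment M = |Σ|/6 = 3221.0208
R_c = M/A = 3221.0208/284.2500 = 11.3316 mm
θ = 60° = 1.047198 rad
V = θ·R_c·A = 1.047198·11.3316·284.2500 = 3373.045 mm³

Volume = 3373.045 mm³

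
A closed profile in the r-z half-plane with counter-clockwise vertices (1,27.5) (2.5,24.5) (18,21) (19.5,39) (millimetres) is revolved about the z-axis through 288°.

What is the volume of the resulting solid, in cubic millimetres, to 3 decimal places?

Volume = 10927.088 mm³

Profile (r,z), 4 vertices: (1,27.5) (2.5,24.5) (18,21) (19.5,39)
edge 0: (1,27.5)→(2.5,24.5)  cross = 1·24.5 − 2.5·27.5 = -44.2500; (r_i+r_j)·cross = 3.5·-44.2500 = -154.8750
edge 1: (2.5,24.5)→(18,21)  cross = 2.5·21 − 18·24.5 = -388.5000; (r_i+r_j)·cross = 20.5·-388.5000 = -7964.2500
edge 2: (18,21)→(19.5,39)  cross = 18·39 − 19.5·21 = 292.5000; (r_i+r_j)·cross = 37.5·292.5000 = 10968.7500
edge 3: (19.5,39)→(1,27.5)  cross = 19.5·27.5 − 1·39 = 497.2500; (r_i+r_j)·cross = 20.5·497.2500 = 10193.6250
Σcross = 357.0000 → A = |Σcross|/2 = 178.5000 mm²
Σ(r_i+r_j)·cross = 13043.2500 → first moment M = |Σ|/6 = 2173.8750
R_c = M/A = 2173.8750/178.5000 = 12.1786 mm
θ = 288° = 5.026548 rad
V = θ·R_c·A = 5.026548·12.1786·178.5000 = 10927.088 mm³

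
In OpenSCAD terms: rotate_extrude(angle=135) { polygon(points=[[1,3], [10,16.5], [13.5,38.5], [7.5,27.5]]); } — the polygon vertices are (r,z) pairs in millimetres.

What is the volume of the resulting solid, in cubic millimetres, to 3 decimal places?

Profile (r,z), 4 vertices: (1,3) (10,16.5) (13.5,38.5) (7.5,27.5)
edge 0: (1,3)→(10,16.5)  cross = 1·16.5 − 10·3 = -13.5000; (r_i+r_j)·cross = 11·-13.5000 = -148.5000
edge 1: (10,16.5)→(13.5,38.5)  cross = 10·38.5 − 13.5·16.5 = 162.2500; (r_i+r_j)·cross = 23.5·162.2500 = 3812.8750
edge 2: (13.5,38.5)→(7.5,27.5)  cross = 13.5·27.5 − 7.5·38.5 = 82.5000; (r_i+r_j)·cross = 21·82.5000 = 1732.5000
edge 3: (7.5,27.5)→(1,3)  cross = 7.5·3 − 1·27.5 = -5.0000; (r_i+r_j)·cross = 8.5·-5.0000 = -42.5000
Σcross = 226.2500 → A = |Σcross|/2 = 113.1250 mm²
Σ(r_i+r_j)·cross = 5354.3750 → first moment M = |Σ|/6 = 892.3958
R_c = M/A = 892.3958/113.1250 = 7.8886 mm
θ = 135° = 2.356194 rad
V = θ·R_c·A = 2.356194·7.8886·113.1250 = 2102.658 mm³

Volume = 2102.658 mm³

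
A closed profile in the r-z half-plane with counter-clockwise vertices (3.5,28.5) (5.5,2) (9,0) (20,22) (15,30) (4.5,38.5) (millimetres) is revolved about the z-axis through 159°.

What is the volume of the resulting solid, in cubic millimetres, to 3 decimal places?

Profile (r,z), 6 vertices: (3.5,28.5) (5.5,2) (9,0) (20,22) (15,30) (4.5,38.5)
edge 0: (3.5,28.5)→(5.5,2)  cross = 3.5·2 − 5.5·28.5 = -149.7500; (r_i+r_j)·cross = 9·-149.7500 = -1347.7500
edge 1: (5.5,2)→(9,0)  cross = 5.5·0 − 9·2 = -18.0000; (r_i+r_j)·cross = 14.5·-18.0000 = -261.0000
edge 2: (9,0)→(20,22)  cross = 9·22 − 20·0 = 198.0000; (r_i+r_j)·cross = 29·198.0000 = 5742.0000
edge 3: (20,22)→(15,30)  cross = 20·30 − 15·22 = 270.0000; (r_i+r_j)·cross = 35·270.0000 = 9450.0000
edge 4: (15,30)→(4.5,38.5)  cross = 15·38.5 − 4.5·30 = 442.5000; (r_i+r_j)·cross = 19.5·442.5000 = 8628.7500
edge 5: (4.5,38.5)→(3.5,28.5)  cross = 4.5·28.5 − 3.5·38.5 = -6.5000; (r_i+r_j)·cross = 8·-6.5000 = -52.0000
Σcross = 736.2500 → A = |Σcross|/2 = 368.1250 mm²
Σ(r_i+r_j)·cross = 22160.0000 → first moment M = |Σ|/6 = 3693.3333
R_c = M/A = 3693.3333/368.1250 = 10.0328 mm
θ = 159° = 2.775074 rad
V = θ·R_c·A = 2.775074·10.0328·368.1250 = 10249.271 mm³

Volume = 10249.271 mm³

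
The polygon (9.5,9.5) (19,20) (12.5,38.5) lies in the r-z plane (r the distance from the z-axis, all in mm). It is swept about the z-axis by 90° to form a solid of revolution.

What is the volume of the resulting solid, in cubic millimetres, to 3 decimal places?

Volume = 2619.041 mm³

Profile (r,z), 3 vertices: (9.5,9.5) (19,20) (12.5,38.5)
edge 0: (9.5,9.5)→(19,20)  cross = 9.5·20 − 19·9.5 = 9.5000; (r_i+r_j)·cross = 28.5·9.5000 = 270.7500
edge 1: (19,20)→(12.5,38.5)  cross = 19·38.5 − 12.5·20 = 481.5000; (r_i+r_j)·cross = 31.5·481.5000 = 15167.2500
edge 2: (12.5,38.5)→(9.5,9.5)  cross = 12.5·9.5 − 9.5·38.5 = -247.0000; (r_i+r_j)·cross = 22·-247.0000 = -5434.0000
Σcross = 244.0000 → A = |Σcross|/2 = 122.0000 mm²
Σ(r_i+r_j)·cross = 10004.0000 → first moment M = |Σ|/6 = 1667.3333
R_c = M/A = 1667.3333/122.0000 = 13.6667 mm
θ = 90° = 1.570796 rad
V = θ·R_c·A = 1.570796·13.6667·122.0000 = 2619.041 mm³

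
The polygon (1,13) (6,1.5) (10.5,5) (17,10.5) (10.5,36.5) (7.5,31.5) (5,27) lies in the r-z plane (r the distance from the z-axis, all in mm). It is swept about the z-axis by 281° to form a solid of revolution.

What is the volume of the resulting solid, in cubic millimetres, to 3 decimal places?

Volume = 13276.450 mm³

Profile (r,z), 7 vertices: (1,13) (6,1.5) (10.5,5) (17,10.5) (10.5,36.5) (7.5,31.5) (5,27)
edge 0: (1,13)→(6,1.5)  cross = 1·1.5 − 6·13 = -76.5000; (r_i+r_j)·cross = 7·-76.5000 = -535.5000
edge 1: (6,1.5)→(10.5,5)  cross = 6·5 − 10.5·1.5 = 14.2500; (r_i+r_j)·cross = 16.5·14.2500 = 235.1250
edge 2: (10.5,5)→(17,10.5)  cross = 10.5·10.5 − 17·5 = 25.2500; (r_i+r_j)·cross = 27.5·25.2500 = 694.3750
edge 3: (17,10.5)→(10.5,36.5)  cross = 17·36.5 − 10.5·10.5 = 510.2500; (r_i+r_j)·cross = 27.5·510.2500 = 14031.8750
edge 4: (10.5,36.5)→(7.5,31.5)  cross = 10.5·31.5 − 7.5·36.5 = 57.0000; (r_i+r_j)·cross = 18·57.0000 = 1026.0000
edge 5: (7.5,31.5)→(5,27)  cross = 7.5·27 − 5·31.5 = 45.0000; (r_i+r_j)·cross = 12.5·45.0000 = 562.5000
edge 6: (5,27)→(1,13)  cross = 5·13 − 1·27 = 38.0000; (r_i+r_j)·cross = 6·38.0000 = 228.0000
Σcross = 613.2500 → A = |Σcross|/2 = 306.6250 mm²
Σ(r_i+r_j)·cross = 16242.3750 → first moment M = |Σ|/6 = 2707.0625
R_c = M/A = 2707.0625/306.6250 = 8.8286 mm
θ = 281° = 4.904375 rad
V = θ·R_c·A = 4.904375·8.8286·306.6250 = 13276.450 mm³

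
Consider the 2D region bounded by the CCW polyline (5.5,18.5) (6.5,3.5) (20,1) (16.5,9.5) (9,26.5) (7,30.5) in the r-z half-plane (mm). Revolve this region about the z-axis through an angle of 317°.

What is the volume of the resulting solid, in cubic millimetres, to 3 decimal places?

Profile (r,z), 6 vertices: (5.5,18.5) (6.5,3.5) (20,1) (16.5,9.5) (9,26.5) (7,30.5)
edge 0: (5.5,18.5)→(6.5,3.5)  cross = 5.5·3.5 − 6.5·18.5 = -101.0000; (r_i+r_j)·cross = 12·-101.0000 = -1212.0000
edge 1: (6.5,3.5)→(20,1)  cross = 6.5·1 − 20·3.5 = -63.5000; (r_i+r_j)·cross = 26.5·-63.5000 = -1682.7500
edge 2: (20,1)→(16.5,9.5)  cross = 20·9.5 − 16.5·1 = 173.5000; (r_i+r_j)·cross = 36.5·173.5000 = 6332.7500
edge 3: (16.5,9.5)→(9,26.5)  cross = 16.5·26.5 − 9·9.5 = 351.7500; (r_i+r_j)·cross = 25.5·351.7500 = 8969.6250
edge 4: (9,26.5)→(7,30.5)  cross = 9·30.5 − 7·26.5 = 89.0000; (r_i+r_j)·cross = 16·89.0000 = 1424.0000
edge 5: (7,30.5)→(5.5,18.5)  cross = 7·18.5 − 5.5·30.5 = -38.2500; (r_i+r_j)·cross = 12.5·-38.2500 = -478.1250
Σcross = 411.5000 → A = |Σcross|/2 = 205.7500 mm²
Σ(r_i+r_j)·cross = 13353.5000 → first moment M = |Σ|/6 = 2225.5833
R_c = M/A = 2225.5833/205.7500 = 10.8169 mm
θ = 317° = 5.532694 rad
V = θ·R_c·A = 5.532694·10.8169·205.7500 = 12313.471 mm³

Volume = 12313.471 mm³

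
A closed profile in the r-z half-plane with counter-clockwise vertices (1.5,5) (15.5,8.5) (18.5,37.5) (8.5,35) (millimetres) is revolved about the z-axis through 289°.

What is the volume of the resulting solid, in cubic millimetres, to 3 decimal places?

Profile (r,z), 4 vertices: (1.5,5) (15.5,8.5) (18.5,37.5) (8.5,35)
edge 0: (1.5,5)→(15.5,8.5)  cross = 1.5·8.5 − 15.5·5 = -64.7500; (r_i+r_j)·cross = 17·-64.7500 = -1100.7500
edge 1: (15.5,8.5)→(18.5,37.5)  cross = 15.5·37.5 − 18.5·8.5 = 424.0000; (r_i+r_j)·cross = 34·424.0000 = 14416.0000
edge 2: (18.5,37.5)→(8.5,35)  cross = 18.5·35 − 8.5·37.5 = 328.7500; (r_i+r_j)·cross = 27·328.7500 = 8876.2500
edge 3: (8.5,35)→(1.5,5)  cross = 8.5·5 − 1.5·35 = -10.0000; (r_i+r_j)·cross = 10·-10.0000 = -100.0000
Σcross = 678.0000 → A = |Σcross|/2 = 339.0000 mm²
Σ(r_i+r_j)·cross = 22091.5000 → first moment M = |Σ|/6 = 3681.9167
R_c = M/A = 3681.9167/339.0000 = 10.8611 mm
θ = 289° = 5.044002 rad
V = θ·R_c·A = 5.044002·10.8611·339.0000 = 18571.593 mm³

Volume = 18571.593 mm³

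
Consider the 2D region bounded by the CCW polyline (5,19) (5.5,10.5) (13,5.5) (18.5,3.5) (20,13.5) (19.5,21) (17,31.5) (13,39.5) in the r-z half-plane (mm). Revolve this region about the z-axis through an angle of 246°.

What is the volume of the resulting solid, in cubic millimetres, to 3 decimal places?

Profile (r,z), 8 vertices: (5,19) (5.5,10.5) (13,5.5) (18.5,3.5) (20,13.5) (19.5,21) (17,31.5) (13,39.5)
edge 0: (5,19)→(5.5,10.5)  cross = 5·10.5 − 5.5·19 = -52.0000; (r_i+r_j)·cross = 10.5·-52.0000 = -546.0000
edge 1: (5.5,10.5)→(13,5.5)  cross = 5.5·5.5 − 13·10.5 = -106.2500; (r_i+r_j)·cross = 18.5·-106.2500 = -1965.6250
edge 2: (13,5.5)→(18.5,3.5)  cross = 13·3.5 − 18.5·5.5 = -56.2500; (r_i+r_j)·cross = 31.5·-56.2500 = -1771.8750
edge 3: (18.5,3.5)→(20,13.5)  cross = 18.5·13.5 − 20·3.5 = 179.7500; (r_i+r_j)·cross = 38.5·179.7500 = 6920.3750
edge 4: (20,13.5)→(19.5,21)  cross = 20·21 − 19.5·13.5 = 156.7500; (r_i+r_j)·cross = 39.5·156.7500 = 6191.6250
edge 5: (19.5,21)→(17,31.5)  cross = 19.5·31.5 − 17·21 = 257.2500; (r_i+r_j)·cross = 36.5·257.2500 = 9389.6250
edge 6: (17,31.5)→(13,39.5)  cross = 17·39.5 − 13·31.5 = 262.0000; (r_i+r_j)·cross = 30·262.0000 = 7860.0000
edge 7: (13,39.5)→(5,19)  cross = 13·19 − 5·39.5 = 49.5000; (r_i+r_j)·cross = 18·49.5000 = 891.0000
Σcross = 690.7500 → A = |Σcross|/2 = 345.3750 mm²
Σ(r_i+r_j)·cross = 26969.1250 → first moment M = |Σ|/6 = 4494.8542
R_c = M/A = 4494.8542/345.3750 = 13.0144 mm
θ = 246° = 4.293510 rad
V = θ·R_c·A = 4.293510·13.0144·345.3750 = 19298.701 mm³

Volume = 19298.701 mm³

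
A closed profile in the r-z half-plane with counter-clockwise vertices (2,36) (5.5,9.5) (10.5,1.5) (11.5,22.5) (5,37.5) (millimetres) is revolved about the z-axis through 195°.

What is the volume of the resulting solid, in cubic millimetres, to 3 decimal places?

Profile (r,z), 5 vertices: (2,36) (5.5,9.5) (10.5,1.5) (11.5,22.5) (5,37.5)
edge 0: (2,36)→(5.5,9.5)  cross = 2·9.5 − 5.5·36 = -179.0000; (r_i+r_j)·cross = 7.5·-179.0000 = -1342.5000
edge 1: (5.5,9.5)→(10.5,1.5)  cross = 5.5·1.5 − 10.5·9.5 = -91.5000; (r_i+r_j)·cross = 16·-91.5000 = -1464.0000
edge 2: (10.5,1.5)→(11.5,22.5)  cross = 10.5·22.5 − 11.5·1.5 = 219.0000; (r_i+r_j)·cross = 22·219.0000 = 4818.0000
edge 3: (11.5,22.5)→(5,37.5)  cross = 11.5·37.5 − 5·22.5 = 318.7500; (r_i+r_j)·cross = 16.5·318.7500 = 5259.3750
edge 4: (5,37.5)→(2,36)  cross = 5·36 − 2·37.5 = 105.0000; (r_i+r_j)·cross = 7·105.0000 = 735.0000
Σcross = 372.2500 → A = |Σcross|/2 = 186.1250 mm²
Σ(r_i+r_j)·cross = 8005.8750 → first moment M = |Σ|/6 = 1334.3125
R_c = M/A = 1334.3125/186.1250 = 7.1689 mm
θ = 195° = 3.403392 rad
V = θ·R_c·A = 3.403392·7.1689·186.1250 = 4541.189 mm³

Volume = 4541.189 mm³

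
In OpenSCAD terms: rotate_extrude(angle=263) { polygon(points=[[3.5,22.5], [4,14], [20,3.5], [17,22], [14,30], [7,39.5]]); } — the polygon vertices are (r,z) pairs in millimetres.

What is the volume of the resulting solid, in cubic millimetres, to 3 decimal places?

Volume = 16107.163 mm³

Profile (r,z), 6 vertices: (3.5,22.5) (4,14) (20,3.5) (17,22) (14,30) (7,39.5)
edge 0: (3.5,22.5)→(4,14)  cross = 3.5·14 − 4·22.5 = -41.0000; (r_i+r_j)·cross = 7.5·-41.0000 = -307.5000
edge 1: (4,14)→(20,3.5)  cross = 4·3.5 − 20·14 = -266.0000; (r_i+r_j)·cross = 24·-266.0000 = -6384.0000
edge 2: (20,3.5)→(17,22)  cross = 20·22 − 17·3.5 = 380.5000; (r_i+r_j)·cross = 37·380.5000 = 14078.5000
edge 3: (17,22)→(14,30)  cross = 17·30 − 14·22 = 202.0000; (r_i+r_j)·cross = 31·202.0000 = 6262.0000
edge 4: (14,30)→(7,39.5)  cross = 14·39.5 − 7·30 = 343.0000; (r_i+r_j)·cross = 21·343.0000 = 7203.0000
edge 5: (7,39.5)→(3.5,22.5)  cross = 7·22.5 − 3.5·39.5 = 19.2500; (r_i+r_j)·cross = 10.5·19.2500 = 202.1250
Σcross = 637.7500 → A = |Σcross|/2 = 318.8750 mm²
Σ(r_i+r_j)·cross = 21054.1250 → first moment M = |Σ|/6 = 3509.0208
R_c = M/A = 3509.0208/318.8750 = 11.0044 mm
θ = 263° = 4.590216 rad
V = θ·R_c·A = 4.590216·11.0044·318.8750 = 16107.163 mm³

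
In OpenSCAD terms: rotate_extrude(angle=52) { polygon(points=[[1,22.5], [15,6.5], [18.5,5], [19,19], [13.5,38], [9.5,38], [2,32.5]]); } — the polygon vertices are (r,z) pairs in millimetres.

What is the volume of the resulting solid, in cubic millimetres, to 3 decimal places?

Volume = 3652.331 mm³

Profile (r,z), 7 vertices: (1,22.5) (15,6.5) (18.5,5) (19,19) (13.5,38) (9.5,38) (2,32.5)
edge 0: (1,22.5)→(15,6.5)  cross = 1·6.5 − 15·22.5 = -331.0000; (r_i+r_j)·cross = 16·-331.0000 = -5296.0000
edge 1: (15,6.5)→(18.5,5)  cross = 15·5 − 18.5·6.5 = -45.2500; (r_i+r_j)·cross = 33.5·-45.2500 = -1515.8750
edge 2: (18.5,5)→(19,19)  cross = 18.5·19 − 19·5 = 256.5000; (r_i+r_j)·cross = 37.5·256.5000 = 9618.7500
edge 3: (19,19)→(13.5,38)  cross = 19·38 − 13.5·19 = 465.5000; (r_i+r_j)·cross = 32.5·465.5000 = 15128.7500
edge 4: (13.5,38)→(9.5,38)  cross = 13.5·38 − 9.5·38 = 152.0000; (r_i+r_j)·cross = 23·152.0000 = 3496.0000
edge 5: (9.5,38)→(2,32.5)  cross = 9.5·32.5 − 2·38 = 232.7500; (r_i+r_j)·cross = 11.5·232.7500 = 2676.6250
edge 6: (2,32.5)→(1,22.5)  cross = 2·22.5 − 1·32.5 = 12.5000; (r_i+r_j)·cross = 3·12.5000 = 37.5000
Σcross = 743.0000 → A = |Σcross|/2 = 371.5000 mm²
Σ(r_i+r_j)·cross = 24145.7500 → first moment M = |Σ|/6 = 4024.2917
R_c = M/A = 4024.2917/371.5000 = 10.8325 mm
θ = 52° = 0.907571 rad
V = θ·R_c·A = 0.907571·10.8325·371.5000 = 3652.331 mm³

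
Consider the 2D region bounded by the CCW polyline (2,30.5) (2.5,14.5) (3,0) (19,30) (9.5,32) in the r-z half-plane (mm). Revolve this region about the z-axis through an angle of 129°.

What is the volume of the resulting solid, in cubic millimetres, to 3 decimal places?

Volume = 5001.933 mm³

Profile (r,z), 5 vertices: (2,30.5) (2.5,14.5) (3,0) (19,30) (9.5,32)
edge 0: (2,30.5)→(2.5,14.5)  cross = 2·14.5 − 2.5·30.5 = -47.2500; (r_i+r_j)·cross = 4.5·-47.2500 = -212.6250
edge 1: (2.5,14.5)→(3,0)  cross = 2.5·0 − 3·14.5 = -43.5000; (r_i+r_j)·cross = 5.5·-43.5000 = -239.2500
edge 2: (3,0)→(19,30)  cross = 3·30 − 19·0 = 90.0000; (r_i+r_j)·cross = 22·90.0000 = 1980.0000
edge 3: (19,30)→(9.5,32)  cross = 19·32 − 9.5·30 = 323.0000; (r_i+r_j)·cross = 28.5·323.0000 = 9205.5000
edge 4: (9.5,32)→(2,30.5)  cross = 9.5·30.5 − 2·32 = 225.7500; (r_i+r_j)·cross = 11.5·225.7500 = 2596.1250
Σcross = 548.0000 → A = |Σcross|/2 = 274.0000 mm²
Σ(r_i+r_j)·cross = 13329.7500 → first moment M = |Σ|/6 = 2221.6250
R_c = M/A = 2221.6250/274.0000 = 8.1081 mm
θ = 129° = 2.251475 rad
V = θ·R_c·A = 2.251475·8.1081·274.0000 = 5001.933 mm³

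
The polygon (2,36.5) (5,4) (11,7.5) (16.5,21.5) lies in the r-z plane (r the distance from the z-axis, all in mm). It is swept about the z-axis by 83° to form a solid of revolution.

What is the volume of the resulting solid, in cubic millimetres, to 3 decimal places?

Volume = 2926.521 mm³

Profile (r,z), 4 vertices: (2,36.5) (5,4) (11,7.5) (16.5,21.5)
edge 0: (2,36.5)→(5,4)  cross = 2·4 − 5·36.5 = -174.5000; (r_i+r_j)·cross = 7·-174.5000 = -1221.5000
edge 1: (5,4)→(11,7.5)  cross = 5·7.5 − 11·4 = -6.5000; (r_i+r_j)·cross = 16·-6.5000 = -104.0000
edge 2: (11,7.5)→(16.5,21.5)  cross = 11·21.5 − 16.5·7.5 = 112.7500; (r_i+r_j)·cross = 27.5·112.7500 = 3100.6250
edge 3: (16.5,21.5)→(2,36.5)  cross = 16.5·36.5 − 2·21.5 = 559.2500; (r_i+r_j)·cross = 18.5·559.2500 = 10346.1250
Σcross = 491.0000 → A = |Σcross|/2 = 245.5000 mm²
Σ(r_i+r_j)·cross = 12121.2500 → first moment M = |Σ|/6 = 2020.2083
R_c = M/A = 2020.2083/245.5000 = 8.2290 mm
θ = 83° = 1.448623 rad
V = θ·R_c·A = 1.448623·8.2290·245.5000 = 2926.521 mm³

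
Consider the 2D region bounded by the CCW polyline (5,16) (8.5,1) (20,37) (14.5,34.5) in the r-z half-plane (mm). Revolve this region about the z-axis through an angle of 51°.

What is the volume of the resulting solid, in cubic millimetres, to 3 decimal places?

Volume = 1940.568 mm³

Profile (r,z), 4 vertices: (5,16) (8.5,1) (20,37) (14.5,34.5)
edge 0: (5,16)→(8.5,1)  cross = 5·1 − 8.5·16 = -131.0000; (r_i+r_j)·cross = 13.5·-131.0000 = -1768.5000
edge 1: (8.5,1)→(20,37)  cross = 8.5·37 − 20·1 = 294.5000; (r_i+r_j)·cross = 28.5·294.5000 = 8393.2500
edge 2: (20,37)→(14.5,34.5)  cross = 20·34.5 − 14.5·37 = 153.5000; (r_i+r_j)·cross = 34.5·153.5000 = 5295.7500
edge 3: (14.5,34.5)→(5,16)  cross = 14.5·16 − 5·34.5 = 59.5000; (r_i+r_j)·cross = 19.5·59.5000 = 1160.2500
Σcross = 376.5000 → A = |Σcross|/2 = 188.2500 mm²
Σ(r_i+r_j)·cross = 13080.7500 → first moment M = |Σ|/6 = 2180.1250
R_c = M/A = 2180.1250/188.2500 = 11.5810 mm
θ = 51° = 0.890118 rad
V = θ·R_c·A = 0.890118·11.5810·188.2500 = 1940.568 mm³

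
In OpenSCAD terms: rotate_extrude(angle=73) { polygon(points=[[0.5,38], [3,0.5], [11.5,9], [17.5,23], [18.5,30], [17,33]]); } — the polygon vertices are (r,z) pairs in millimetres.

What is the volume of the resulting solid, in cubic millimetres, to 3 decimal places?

Volume = 4497.327 mm³

Profile (r,z), 6 vertices: (0.5,38) (3,0.5) (11.5,9) (17.5,23) (18.5,30) (17,33)
edge 0: (0.5,38)→(3,0.5)  cross = 0.5·0.5 − 3·38 = -113.7500; (r_i+r_j)·cross = 3.5·-113.7500 = -398.1250
edge 1: (3,0.5)→(11.5,9)  cross = 3·9 − 11.5·0.5 = 21.2500; (r_i+r_j)·cross = 14.5·21.2500 = 308.1250
edge 2: (11.5,9)→(17.5,23)  cross = 11.5·23 − 17.5·9 = 107.0000; (r_i+r_j)·cross = 29·107.0000 = 3103.0000
edge 3: (17.5,23)→(18.5,30)  cross = 17.5·30 − 18.5·23 = 99.5000; (r_i+r_j)·cross = 36·99.5000 = 3582.0000
edge 4: (18.5,30)→(17,33)  cross = 18.5·33 − 17·30 = 100.5000; (r_i+r_j)·cross = 35.5·100.5000 = 3567.7500
edge 5: (17,33)→(0.5,38)  cross = 17·38 − 0.5·33 = 629.5000; (r_i+r_j)·cross = 17.5·629.5000 = 11016.2500
Σcross = 844.0000 → A = |Σcross|/2 = 422.0000 mm²
Σ(r_i+r_j)·cross = 21179.0000 → first moment M = |Σ|/6 = 3529.8333
R_c = M/A = 3529.8333/422.0000 = 8.3645 mm
θ = 73° = 1.274090 rad
V = θ·R_c·A = 1.274090·8.3645·422.0000 = 4497.327 mm³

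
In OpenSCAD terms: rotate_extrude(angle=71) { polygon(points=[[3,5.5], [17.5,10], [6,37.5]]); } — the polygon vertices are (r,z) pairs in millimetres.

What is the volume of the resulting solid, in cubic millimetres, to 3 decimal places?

Profile (r,z), 3 vertices: (3,5.5) (17.5,10) (6,37.5)
edge 0: (3,5.5)→(17.5,10)  cross = 3·10 − 17.5·5.5 = -66.2500; (r_i+r_j)·cross = 20.5·-66.2500 = -1358.1250
edge 1: (17.5,10)→(6,37.5)  cross = 17.5·37.5 − 6·10 = 596.2500; (r_i+r_j)·cross = 23.5·596.2500 = 14011.8750
edge 2: (6,37.5)→(3,5.5)  cross = 6·5.5 − 3·37.5 = -79.5000; (r_i+r_j)·cross = 9·-79.5000 = -715.5000
Σcross = 450.5000 → A = |Σcross|/2 = 225.2500 mm²
Σ(r_i+r_j)·cross = 11938.2500 → first moment M = |Σ|/6 = 1989.7083
R_c = M/A = 1989.7083/225.2500 = 8.8333 mm
θ = 71° = 1.239184 rad
V = θ·R_c·A = 1.239184·8.8333·225.2500 = 2465.614 mm³

Volume = 2465.614 mm³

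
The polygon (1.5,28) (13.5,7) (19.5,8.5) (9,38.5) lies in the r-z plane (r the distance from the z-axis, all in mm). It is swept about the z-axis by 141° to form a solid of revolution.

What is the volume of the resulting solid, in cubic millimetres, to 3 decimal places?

Volume = 6162.744 mm³

Profile (r,z), 4 vertices: (1.5,28) (13.5,7) (19.5,8.5) (9,38.5)
edge 0: (1.5,28)→(13.5,7)  cross = 1.5·7 − 13.5·28 = -367.5000; (r_i+r_j)·cross = 15·-367.5000 = -5512.5000
edge 1: (13.5,7)→(19.5,8.5)  cross = 13.5·8.5 − 19.5·7 = -21.7500; (r_i+r_j)·cross = 33·-21.7500 = -717.7500
edge 2: (19.5,8.5)→(9,38.5)  cross = 19.5·38.5 − 9·8.5 = 674.2500; (r_i+r_j)·cross = 28.5·674.2500 = 19216.1250
edge 3: (9,38.5)→(1.5,28)  cross = 9·28 − 1.5·38.5 = 194.2500; (r_i+r_j)·cross = 10.5·194.2500 = 2039.6250
Σcross = 479.2500 → A = |Σcross|/2 = 239.6250 mm²
Σ(r_i+r_j)·cross = 15025.5000 → first moment M = |Σ|/6 = 2504.2500
R_c = M/A = 2504.2500/239.6250 = 10.4507 mm
θ = 141° = 2.460914 rad
V = θ·R_c·A = 2.460914·10.4507·239.6250 = 6162.744 mm³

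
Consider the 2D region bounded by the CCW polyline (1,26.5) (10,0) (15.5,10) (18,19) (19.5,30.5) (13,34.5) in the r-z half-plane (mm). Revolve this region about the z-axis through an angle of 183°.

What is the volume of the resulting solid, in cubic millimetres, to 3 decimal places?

Volume = 12500.398 mm³

Profile (r,z), 6 vertices: (1,26.5) (10,0) (15.5,10) (18,19) (19.5,30.5) (13,34.5)
edge 0: (1,26.5)→(10,0)  cross = 1·0 − 10·26.5 = -265.0000; (r_i+r_j)·cross = 11·-265.0000 = -2915.0000
edge 1: (10,0)→(15.5,10)  cross = 10·10 − 15.5·0 = 100.0000; (r_i+r_j)·cross = 25.5·100.0000 = 2550.0000
edge 2: (15.5,10)→(18,19)  cross = 15.5·19 − 18·10 = 114.5000; (r_i+r_j)·cross = 33.5·114.5000 = 3835.7500
edge 3: (18,19)→(19.5,30.5)  cross = 18·30.5 − 19.5·19 = 178.5000; (r_i+r_j)·cross = 37.5·178.5000 = 6693.7500
edge 4: (19.5,30.5)→(13,34.5)  cross = 19.5·34.5 − 13·30.5 = 276.2500; (r_i+r_j)·cross = 32.5·276.2500 = 8978.1250
edge 5: (13,34.5)→(1,26.5)  cross = 13·26.5 − 1·34.5 = 310.0000; (r_i+r_j)·cross = 14·310.0000 = 4340.0000
Σcross = 714.2500 → A = |Σcross|/2 = 357.1250 mm²
Σ(r_i+r_j)·cross = 23482.6250 → first moment M = |Σ|/6 = 3913.7708
R_c = M/A = 3913.7708/357.1250 = 10.9591 mm
θ = 183° = 3.193953 rad
V = θ·R_c·A = 3.193953·10.9591·357.1250 = 12500.398 mm³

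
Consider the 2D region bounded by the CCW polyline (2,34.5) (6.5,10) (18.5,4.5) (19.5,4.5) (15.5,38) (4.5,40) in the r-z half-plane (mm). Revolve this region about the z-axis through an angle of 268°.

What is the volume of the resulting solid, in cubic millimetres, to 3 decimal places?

Volume = 21174.963 mm³

Profile (r,z), 6 vertices: (2,34.5) (6.5,10) (18.5,4.5) (19.5,4.5) (15.5,38) (4.5,40)
edge 0: (2,34.5)→(6.5,10)  cross = 2·10 − 6.5·34.5 = -204.2500; (r_i+r_j)·cross = 8.5·-204.2500 = -1736.1250
edge 1: (6.5,10)→(18.5,4.5)  cross = 6.5·4.5 − 18.5·10 = -155.7500; (r_i+r_j)·cross = 25·-155.7500 = -3893.7500
edge 2: (18.5,4.5)→(19.5,4.5)  cross = 18.5·4.5 − 19.5·4.5 = -4.5000; (r_i+r_j)·cross = 38·-4.5000 = -171.0000
edge 3: (19.5,4.5)→(15.5,38)  cross = 19.5·38 − 15.5·4.5 = 671.2500; (r_i+r_j)·cross = 35·671.2500 = 23493.7500
edge 4: (15.5,38)→(4.5,40)  cross = 15.5·40 − 4.5·38 = 449.0000; (r_i+r_j)·cross = 20·449.0000 = 8980.0000
edge 5: (4.5,40)→(2,34.5)  cross = 4.5·34.5 − 2·40 = 75.2500; (r_i+r_j)·cross = 6.5·75.2500 = 489.1250
Σcross = 831.0000 → A = |Σcross|/2 = 415.5000 mm²
Σ(r_i+r_j)·cross = 27162.0000 → first moment M = |Σ|/6 = 4527.0000
R_c = M/A = 4527.0000/415.5000 = 10.8953 mm
θ = 268° = 4.677482 rad
V = θ·R_c·A = 4.677482·10.8953·415.5000 = 21174.963 mm³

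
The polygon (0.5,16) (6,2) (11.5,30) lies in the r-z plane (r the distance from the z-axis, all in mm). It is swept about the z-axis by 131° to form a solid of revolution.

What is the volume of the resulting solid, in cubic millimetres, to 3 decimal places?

Profile (r,z), 3 vertices: (0.5,16) (6,2) (11.5,30)
edge 0: (0.5,16)→(6,2)  cross = 0.5·2 − 6·16 = -95.0000; (r_i+r_j)·cross = 6.5·-95.0000 = -617.5000
edge 1: (6,2)→(11.5,30)  cross = 6·30 − 11.5·2 = 157.0000; (r_i+r_j)·cross = 17.5·157.0000 = 2747.5000
edge 2: (11.5,30)→(0.5,16)  cross = 11.5·16 − 0.5·30 = 169.0000; (r_i+r_j)·cross = 12·169.0000 = 2028.0000
Σcross = 231.0000 → A = |Σcross|/2 = 115.5000 mm²
Σ(r_i+r_j)·cross = 4158.0000 → first moment M = |Σ|/6 = 693.0000
R_c = M/A = 693.0000/115.5000 = 6.0000 mm
θ = 131° = 2.286381 rad
V = θ·R_c·A = 2.286381·6.0000·115.5000 = 1584.462 mm³

Volume = 1584.462 mm³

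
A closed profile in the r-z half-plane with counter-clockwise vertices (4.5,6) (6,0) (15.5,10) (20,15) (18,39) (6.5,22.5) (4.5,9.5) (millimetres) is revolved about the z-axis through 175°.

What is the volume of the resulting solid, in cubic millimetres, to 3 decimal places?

Profile (r,z), 7 vertices: (4.5,6) (6,0) (15.5,10) (20,15) (18,39) (6.5,22.5) (4.5,9.5)
edge 0: (4.5,6)→(6,0)  cross = 4.5·0 − 6·6 = -36.0000; (r_i+r_j)·cross = 10.5·-36.0000 = -378.0000
edge 1: (6,0)→(15.5,10)  cross = 6·10 − 15.5·0 = 60.0000; (r_i+r_j)·cross = 21.5·60.0000 = 1290.0000
edge 2: (15.5,10)→(20,15)  cross = 15.5·15 − 20·10 = 32.5000; (r_i+r_j)·cross = 35.5·32.5000 = 1153.7500
edge 3: (20,15)→(18,39)  cross = 20·39 − 18·15 = 510.0000; (r_i+r_j)·cross = 38·510.0000 = 19380.0000
edge 4: (18,39)→(6.5,22.5)  cross = 18·22.5 − 6.5·39 = 151.5000; (r_i+r_j)·cross = 24.5·151.5000 = 3711.7500
edge 5: (6.5,22.5)→(4.5,9.5)  cross = 6.5·9.5 − 4.5·22.5 = -39.5000; (r_i+r_j)·cross = 11·-39.5000 = -434.5000
edge 6: (4.5,9.5)→(4.5,6)  cross = 4.5·6 − 4.5·9.5 = -15.7500; (r_i+r_j)·cross = 9·-15.7500 = -141.7500
Σcross = 662.7500 → A = |Σcross|/2 = 331.3750 mm²
Σ(r_i+r_j)·cross = 24581.2500 → first moment M = |Σ|/6 = 4096.8750
R_c = M/A = 4096.8750/331.3750 = 12.3633 mm
θ = 175° = 3.054326 rad
V = θ·R_c·A = 3.054326·12.3633·331.3750 = 12513.193 mm³

Volume = 12513.193 mm³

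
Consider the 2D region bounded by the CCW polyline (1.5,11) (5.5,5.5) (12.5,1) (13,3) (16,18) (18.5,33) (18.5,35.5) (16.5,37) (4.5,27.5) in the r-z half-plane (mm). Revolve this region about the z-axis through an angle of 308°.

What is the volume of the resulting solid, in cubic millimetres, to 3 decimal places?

Volume = 20150.713 mm³

Profile (r,z), 9 vertices: (1.5,11) (5.5,5.5) (12.5,1) (13,3) (16,18) (18.5,33) (18.5,35.5) (16.5,37) (4.5,27.5)
edge 0: (1.5,11)→(5.5,5.5)  cross = 1.5·5.5 − 5.5·11 = -52.2500; (r_i+r_j)·cross = 7·-52.2500 = -365.7500
edge 1: (5.5,5.5)→(12.5,1)  cross = 5.5·1 − 12.5·5.5 = -63.2500; (r_i+r_j)·cross = 18·-63.2500 = -1138.5000
edge 2: (12.5,1)→(13,3)  cross = 12.5·3 − 13·1 = 24.5000; (r_i+r_j)·cross = 25.5·24.5000 = 624.7500
edge 3: (13,3)→(16,18)  cross = 13·18 − 16·3 = 186.0000; (r_i+r_j)·cross = 29·186.0000 = 5394.0000
edge 4: (16,18)→(18.5,33)  cross = 16·33 − 18.5·18 = 195.0000; (r_i+r_j)·cross = 34.5·195.0000 = 6727.5000
edge 5: (18.5,33)→(18.5,35.5)  cross = 18.5·35.5 − 18.5·33 = 46.2500; (r_i+r_j)·cross = 37·46.2500 = 1711.2500
edge 6: (18.5,35.5)→(16.5,37)  cross = 18.5·37 − 16.5·35.5 = 98.7500; (r_i+r_j)·cross = 35·98.7500 = 3456.2500
edge 7: (16.5,37)→(4.5,27.5)  cross = 16.5·27.5 − 4.5·37 = 287.2500; (r_i+r_j)·cross = 21·287.2500 = 6032.2500
edge 8: (4.5,27.5)→(1.5,11)  cross = 4.5·11 − 1.5·27.5 = 8.2500; (r_i+r_j)·cross = 6·8.2500 = 49.5000
Σcross = 730.5000 → A = |Σcross|/2 = 365.2500 mm²
Σ(r_i+r_j)·cross = 22491.2500 → first moment M = |Σ|/6 = 3748.5417
R_c = M/A = 3748.5417/365.2500 = 10.2629 mm
θ = 308° = 5.375614 rad
V = θ·R_c·A = 5.375614·10.2629·365.2500 = 20150.713 mm³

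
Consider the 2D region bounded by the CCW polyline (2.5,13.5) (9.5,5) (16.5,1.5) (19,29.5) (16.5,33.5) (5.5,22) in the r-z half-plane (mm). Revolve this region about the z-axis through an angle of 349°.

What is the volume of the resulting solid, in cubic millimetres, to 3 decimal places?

Volume = 22849.103 mm³

Profile (r,z), 6 vertices: (2.5,13.5) (9.5,5) (16.5,1.5) (19,29.5) (16.5,33.5) (5.5,22)
edge 0: (2.5,13.5)→(9.5,5)  cross = 2.5·5 − 9.5·13.5 = -115.7500; (r_i+r_j)·cross = 12·-115.7500 = -1389.0000
edge 1: (9.5,5)→(16.5,1.5)  cross = 9.5·1.5 − 16.5·5 = -68.2500; (r_i+r_j)·cross = 26·-68.2500 = -1774.5000
edge 2: (16.5,1.5)→(19,29.5)  cross = 16.5·29.5 − 19·1.5 = 458.2500; (r_i+r_j)·cross = 35.5·458.2500 = 16267.8750
edge 3: (19,29.5)→(16.5,33.5)  cross = 19·33.5 − 16.5·29.5 = 149.7500; (r_i+r_j)·cross = 35.5·149.7500 = 5316.1250
edge 4: (16.5,33.5)→(5.5,22)  cross = 16.5·22 − 5.5·33.5 = 178.7500; (r_i+r_j)·cross = 22·178.7500 = 3932.5000
edge 5: (5.5,22)→(2.5,13.5)  cross = 5.5·13.5 − 2.5·22 = 19.2500; (r_i+r_j)·cross = 8·19.2500 = 154.0000
Σcross = 622.0000 → A = |Σcross|/2 = 311.0000 mm²
Σ(r_i+r_j)·cross = 22507.0000 → first moment M = |Σ|/6 = 3751.1667
R_c = M/A = 3751.1667/311.0000 = 12.0616 mm
θ = 349° = 6.091199 rad
V = θ·R_c·A = 6.091199·12.0616·311.0000 = 22849.103 mm³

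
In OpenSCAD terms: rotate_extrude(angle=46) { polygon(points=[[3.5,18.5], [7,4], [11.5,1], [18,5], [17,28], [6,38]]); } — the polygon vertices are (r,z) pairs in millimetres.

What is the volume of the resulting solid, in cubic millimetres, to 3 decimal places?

Volume = 3302.529 mm³

Profile (r,z), 6 vertices: (3.5,18.5) (7,4) (11.5,1) (18,5) (17,28) (6,38)
edge 0: (3.5,18.5)→(7,4)  cross = 3.5·4 − 7·18.5 = -115.5000; (r_i+r_j)·cross = 10.5·-115.5000 = -1212.7500
edge 1: (7,4)→(11.5,1)  cross = 7·1 − 11.5·4 = -39.0000; (r_i+r_j)·cross = 18.5·-39.0000 = -721.5000
edge 2: (11.5,1)→(18,5)  cross = 11.5·5 − 18·1 = 39.5000; (r_i+r_j)·cross = 29.5·39.5000 = 1165.2500
edge 3: (18,5)→(17,28)  cross = 18·28 − 17·5 = 419.0000; (r_i+r_j)·cross = 35·419.0000 = 14665.0000
edge 4: (17,28)→(6,38)  cross = 17·38 − 6·28 = 478.0000; (r_i+r_j)·cross = 23·478.0000 = 10994.0000
edge 5: (6,38)→(3.5,18.5)  cross = 6·18.5 − 3.5·38 = -22.0000; (r_i+r_j)·cross = 9.5·-22.0000 = -209.0000
Σcross = 760.0000 → A = |Σcross|/2 = 380.0000 mm²
Σ(r_i+r_j)·cross = 24681.0000 → first moment M = |Σ|/6 = 4113.5000
R_c = M/A = 4113.5000/380.0000 = 10.8250 mm
θ = 46° = 0.802851 rad
V = θ·R_c·A = 0.802851·10.8250·380.0000 = 3302.529 mm³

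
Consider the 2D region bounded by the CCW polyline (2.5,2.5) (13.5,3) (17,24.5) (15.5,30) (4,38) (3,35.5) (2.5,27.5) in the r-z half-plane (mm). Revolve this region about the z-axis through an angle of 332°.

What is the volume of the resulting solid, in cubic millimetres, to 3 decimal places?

Profile (r,z), 7 vertices: (2.5,2.5) (13.5,3) (17,24.5) (15.5,30) (4,38) (3,35.5) (2.5,27.5)
edge 0: (2.5,2.5)→(13.5,3)  cross = 2.5·3 − 13.5·2.5 = -26.2500; (r_i+r_j)·cross = 16·-26.2500 = -420.0000
edge 1: (13.5,3)→(17,24.5)  cross = 13.5·24.5 − 17·3 = 279.7500; (r_i+r_j)·cross = 30.5·279.7500 = 8532.3750
edge 2: (17,24.5)→(15.5,30)  cross = 17·30 − 15.5·24.5 = 130.2500; (r_i+r_j)·cross = 32.5·130.2500 = 4233.1250
edge 3: (15.5,30)→(4,38)  cross = 15.5·38 − 4·30 = 469.0000; (r_i+r_j)·cross = 19.5·469.0000 = 9145.5000
edge 4: (4,38)→(3,35.5)  cross = 4·35.5 − 3·38 = 28.0000; (r_i+r_j)·cross = 7·28.0000 = 196.0000
edge 5: (3,35.5)→(2.5,27.5)  cross = 3·27.5 − 2.5·35.5 = -6.2500; (r_i+r_j)·cross = 5.5·-6.2500 = -34.3750
edge 6: (2.5,27.5)→(2.5,2.5)  cross = 2.5·2.5 − 2.5·27.5 = -62.5000; (r_i+r_j)·cross = 5·-62.5000 = -312.5000
Σcross = 812.0000 → A = |Σcross|/2 = 406.0000 mm²
Σ(r_i+r_j)·cross = 21340.1250 → first moment M = |Σ|/6 = 3556.6875
R_c = M/A = 3556.6875/406.0000 = 8.7603 mm
θ = 332° = 5.794493 rad
V = θ·R_c·A = 5.794493·8.7603·406.0000 = 20609.201 mm³

Volume = 20609.201 mm³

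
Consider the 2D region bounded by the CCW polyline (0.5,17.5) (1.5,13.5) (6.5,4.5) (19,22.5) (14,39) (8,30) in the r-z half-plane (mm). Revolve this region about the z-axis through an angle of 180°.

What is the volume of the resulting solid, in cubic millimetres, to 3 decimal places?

Volume = 9612.554 mm³

Profile (r,z), 6 vertices: (0.5,17.5) (1.5,13.5) (6.5,4.5) (19,22.5) (14,39) (8,30)
edge 0: (0.5,17.5)→(1.5,13.5)  cross = 0.5·13.5 − 1.5·17.5 = -19.5000; (r_i+r_j)·cross = 2·-19.5000 = -39.0000
edge 1: (1.5,13.5)→(6.5,4.5)  cross = 1.5·4.5 − 6.5·13.5 = -81.0000; (r_i+r_j)·cross = 8·-81.0000 = -648.0000
edge 2: (6.5,4.5)→(19,22.5)  cross = 6.5·22.5 − 19·4.5 = 60.7500; (r_i+r_j)·cross = 25.5·60.7500 = 1549.1250
edge 3: (19,22.5)→(14,39)  cross = 19·39 − 14·22.5 = 426.0000; (r_i+r_j)·cross = 33·426.0000 = 14058.0000
edge 4: (14,39)→(8,30)  cross = 14·30 − 8·39 = 108.0000; (r_i+r_j)·cross = 22·108.0000 = 2376.0000
edge 5: (8,30)→(0.5,17.5)  cross = 8·17.5 − 0.5·30 = 125.0000; (r_i+r_j)·cross = 8.5·125.0000 = 1062.5000
Σcross = 619.2500 → A = |Σcross|/2 = 309.6250 mm²
Σ(r_i+r_j)·cross = 18358.6250 → first moment M = |Σ|/6 = 3059.7708
R_c = M/A = 3059.7708/309.6250 = 9.8822 mm
θ = 180° = 3.141593 rad
V = θ·R_c·A = 3.141593·9.8822·309.6250 = 9612.554 mm³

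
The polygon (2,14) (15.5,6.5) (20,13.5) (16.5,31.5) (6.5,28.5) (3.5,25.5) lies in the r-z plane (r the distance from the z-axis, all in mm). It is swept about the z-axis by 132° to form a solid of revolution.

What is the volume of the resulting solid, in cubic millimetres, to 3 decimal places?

Volume = 8011.009 mm³

Profile (r,z), 6 vertices: (2,14) (15.5,6.5) (20,13.5) (16.5,31.5) (6.5,28.5) (3.5,25.5)
edge 0: (2,14)→(15.5,6.5)  cross = 2·6.5 − 15.5·14 = -204.0000; (r_i+r_j)·cross = 17.5·-204.0000 = -3570.0000
edge 1: (15.5,6.5)→(20,13.5)  cross = 15.5·13.5 − 20·6.5 = 79.2500; (r_i+r_j)·cross = 35.5·79.2500 = 2813.3750
edge 2: (20,13.5)→(16.5,31.5)  cross = 20·31.5 − 16.5·13.5 = 407.2500; (r_i+r_j)·cross = 36.5·407.2500 = 14864.6250
edge 3: (16.5,31.5)→(6.5,28.5)  cross = 16.5·28.5 − 6.5·31.5 = 265.5000; (r_i+r_j)·cross = 23·265.5000 = 6106.5000
edge 4: (6.5,28.5)→(3.5,25.5)  cross = 6.5·25.5 − 3.5·28.5 = 66.0000; (r_i+r_j)·cross = 10·66.0000 = 660.0000
edge 5: (3.5,25.5)→(2,14)  cross = 3.5·14 − 2·25.5 = -2.0000; (r_i+r_j)·cross = 5.5·-2.0000 = -11.0000
Σcross = 612.0000 → A = |Σcross|/2 = 306.0000 mm²
Σ(r_i+r_j)·cross = 20863.5000 → first moment M = |Σ|/6 = 3477.2500
R_c = M/A = 3477.2500/306.0000 = 11.3636 mm
θ = 132° = 2.303835 rad
V = θ·R_c·A = 2.303835·11.3636·306.0000 = 8011.009 mm³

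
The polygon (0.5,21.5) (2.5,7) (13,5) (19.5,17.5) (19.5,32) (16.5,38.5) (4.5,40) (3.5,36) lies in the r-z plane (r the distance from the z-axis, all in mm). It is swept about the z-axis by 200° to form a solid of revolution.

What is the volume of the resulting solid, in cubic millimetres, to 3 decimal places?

Profile (r,z), 8 vertices: (0.5,21.5) (2.5,7) (13,5) (19.5,17.5) (19.5,32) (16.5,38.5) (4.5,40) (3.5,36)
edge 0: (0.5,21.5)→(2.5,7)  cross = 0.5·7 − 2.5·21.5 = -50.2500; (r_i+r_j)·cross = 3·-50.2500 = -150.7500
edge 1: (2.5,7)→(13,5)  cross = 2.5·5 − 13·7 = -78.5000; (r_i+r_j)·cross = 15.5·-78.5000 = -1216.7500
edge 2: (13,5)→(19.5,17.5)  cross = 13·17.5 − 19.5·5 = 130.0000; (r_i+r_j)·cross = 32.5·130.0000 = 4225.0000
edge 3: (19.5,17.5)→(19.5,32)  cross = 19.5·32 − 19.5·17.5 = 282.7500; (r_i+r_j)·cross = 39·282.7500 = 11027.2500
edge 4: (19.5,32)→(16.5,38.5)  cross = 19.5·38.5 − 16.5·32 = 222.7500; (r_i+r_j)·cross = 36·222.7500 = 8019.0000
edge 5: (16.5,38.5)→(4.5,40)  cross = 16.5·40 − 4.5·38.5 = 486.7500; (r_i+r_j)·cross = 21·486.7500 = 10221.7500
edge 6: (4.5,40)→(3.5,36)  cross = 4.5·36 − 3.5·40 = 22.0000; (r_i+r_j)·cross = 8·22.0000 = 176.0000
edge 7: (3.5,36)→(0.5,21.5)  cross = 3.5·21.5 − 0.5·36 = 57.2500; (r_i+r_j)·cross = 4·57.2500 = 229.0000
Σcross = 1072.7500 → A = |Σcross|/2 = 536.3750 mm²
Σ(r_i+r_j)·cross = 32530.5000 → first moment M = |Σ|/6 = 5421.7500
R_c = M/A = 5421.7500/536.3750 = 10.1081 mm
θ = 200° = 3.490659 rad
V = θ·R_c·A = 3.490659·10.1081·536.3750 = 18925.478 mm³

Volume = 18925.478 mm³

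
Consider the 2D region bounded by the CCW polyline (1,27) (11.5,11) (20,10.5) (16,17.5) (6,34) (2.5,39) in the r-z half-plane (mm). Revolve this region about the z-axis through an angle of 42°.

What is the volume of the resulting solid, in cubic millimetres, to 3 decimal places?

Volume = 1308.000 mm³

Profile (r,z), 6 vertices: (1,27) (11.5,11) (20,10.5) (16,17.5) (6,34) (2.5,39)
edge 0: (1,27)→(11.5,11)  cross = 1·11 − 11.5·27 = -299.5000; (r_i+r_j)·cross = 12.5·-299.5000 = -3743.7500
edge 1: (11.5,11)→(20,10.5)  cross = 11.5·10.5 − 20·11 = -99.2500; (r_i+r_j)·cross = 31.5·-99.2500 = -3126.3750
edge 2: (20,10.5)→(16,17.5)  cross = 20·17.5 − 16·10.5 = 182.0000; (r_i+r_j)·cross = 36·182.0000 = 6552.0000
edge 3: (16,17.5)→(6,34)  cross = 16·34 − 6·17.5 = 439.0000; (r_i+r_j)·cross = 22·439.0000 = 9658.0000
edge 4: (6,34)→(2.5,39)  cross = 6·39 − 2.5·34 = 149.0000; (r_i+r_j)·cross = 8.5·149.0000 = 1266.5000
edge 5: (2.5,39)→(1,27)  cross = 2.5·27 − 1·39 = 28.5000; (r_i+r_j)·cross = 3.5·28.5000 = 99.7500
Σcross = 399.7500 → A = |Σcross|/2 = 199.8750 mm²
Σ(r_i+r_j)·cross = 10706.1250 → first moment M = |Σ|/6 = 1784.3542
R_c = M/A = 1784.3542/199.8750 = 8.9274 mm
θ = 42° = 0.733038 rad
V = θ·R_c·A = 0.733038·8.9274·199.8750 = 1308.000 mm³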